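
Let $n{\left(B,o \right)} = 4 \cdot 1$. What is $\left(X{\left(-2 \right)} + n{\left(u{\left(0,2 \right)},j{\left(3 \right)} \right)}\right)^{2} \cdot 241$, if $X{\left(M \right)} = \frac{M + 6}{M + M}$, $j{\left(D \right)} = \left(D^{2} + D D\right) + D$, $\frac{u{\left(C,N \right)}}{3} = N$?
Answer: $2169$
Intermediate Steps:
$u{\left(C,N \right)} = 3 N$
$j{\left(D \right)} = D + 2 D^{2}$ ($j{\left(D \right)} = \left(D^{2} + D^{2}\right) + D = 2 D^{2} + D = D + 2 D^{2}$)
$n{\left(B,o \right)} = 4$
$X{\left(M \right)} = \frac{6 + M}{2 M}$
$\left(X{\left(-2 \right)} + n{\left(u{\left(0,2 \right)},j{\left(3 \right)} \right)}\right)^{2} \cdot 241 = \left(\frac{6 - 2}{2 \left(-2\right)} + 4\right)^{2} \cdot 241 = \left(\frac{1}{2} \left(- \frac{1}{2}\right) 4 + 4\right)^{2} \cdot 241 = \left(-1 + 4\right)^{2} \cdot 241 = 3^{2} \cdot 241 = 9 \cdot 241 = 2169$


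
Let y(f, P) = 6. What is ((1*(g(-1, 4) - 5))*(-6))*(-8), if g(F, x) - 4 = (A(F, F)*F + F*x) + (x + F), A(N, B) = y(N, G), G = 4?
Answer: -384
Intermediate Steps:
A(N, B) = 6
g(F, x) = 4 + x + 7*F + F*x (g(F, x) = 4 + ((6*F + F*x) + (x + F)) = 4 + ((6*F + F*x) + (F + x)) = 4 + (x + 7*F + F*x) = 4 + x + 7*F + F*x)
((1*(g(-1, 4) - 5))*(-6))*(-8) = ((1*((4 + 4 + 7*(-1) - 1*4) - 5))*(-6))*(-8) = ((1*((4 + 4 - 7 - 4) - 5))*(-6))*(-8) = ((1*(-3 - 5))*(-6))*(-8) = ((1*(-8))*(-6))*(-8) = -8*(-6)*(-8) = 48*(-8) = -384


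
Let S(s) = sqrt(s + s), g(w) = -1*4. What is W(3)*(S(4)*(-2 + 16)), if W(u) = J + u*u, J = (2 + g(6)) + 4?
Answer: 308*sqrt(2) ≈ 435.58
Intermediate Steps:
g(w) = -4
S(s) = sqrt(2)*sqrt(s) (S(s) = sqrt(2*s) = sqrt(2)*sqrt(s))
J = 2 (J = (2 - 4) + 4 = -2 + 4 = 2)
W(u) = 2 + u**2 (W(u) = 2 + u*u = 2 + u**2)
W(3)*(S(4)*(-2 + 16)) = (2 + 3**2)*((sqrt(2)*sqrt(4))*(-2 + 16)) = (2 + 9)*((sqrt(2)*2)*14) = 11*((2*sqrt(2))*14) = 11*(28*sqrt(2)) = 308*sqrt(2)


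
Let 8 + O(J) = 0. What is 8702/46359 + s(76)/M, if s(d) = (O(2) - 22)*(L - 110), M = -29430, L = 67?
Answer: 727025/5053131 ≈ 0.14388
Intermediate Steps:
O(J) = -8 (O(J) = -8 + 0 = -8)
s(d) = 1290 (s(d) = (-8 - 22)*(67 - 110) = -30*(-43) = 1290)
8702/46359 + s(76)/M = 8702/46359 + 1290/(-29430) = 8702*(1/46359) + 1290*(-1/29430) = 8702/46359 - 43/981 = 727025/5053131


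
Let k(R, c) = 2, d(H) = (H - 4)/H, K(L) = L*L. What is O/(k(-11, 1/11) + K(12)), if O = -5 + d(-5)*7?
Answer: 19/365 ≈ 0.052055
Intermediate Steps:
K(L) = L²
d(H) = (-4 + H)/H
O = 38/5 (O = -5 + ((-4 - 5)/(-5))*7 = -5 - ⅕*(-9)*7 = -5 + (9/5)*7 = -5 + 63/5 = 38/5 ≈ 7.6000)
O/(k(-11, 1/11) + K(12)) = 38/(5*(2 + 12²)) = 38/(5*(2 + 144)) = (38/5)/146 = (38/5)*(1/146) = 19/365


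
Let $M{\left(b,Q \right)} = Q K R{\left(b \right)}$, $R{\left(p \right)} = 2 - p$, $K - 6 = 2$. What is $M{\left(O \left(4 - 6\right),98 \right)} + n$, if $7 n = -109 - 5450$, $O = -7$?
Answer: $- \frac{71415}{7} \approx -10202.0$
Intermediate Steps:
$K = 8$ ($K = 6 + 2 = 8$)
$n = - \frac{5559}{7}$ ($n = \frac{-109 - 5450}{7} = \frac{1}{7} \left(-5559\right) = - \frac{5559}{7} \approx -794.14$)
$M{\left(b,Q \right)} = 8 Q \left(2 - b\right)$ ($M{\left(b,Q \right)} = Q 8 \left(2 - b\right) = 8 Q \left(2 - b\right)$)
$M{\left(O \left(4 - 6\right),98 \right)} + n = 8 \cdot 98 \left(2 - - 7 \left(4 - 6\right)\right) - \frac{5559}{7} = 8 \cdot 98 \left(2 - \left(-7\right) \left(-2\right)\right) - \frac{5559}{7} = 8 \cdot 98 \left(2 - 14\right) - \frac{5559}{7} = 8 \cdot 98 \left(-12\right) - \frac{5559}{7} = -9408 - \frac{5559}{7} = - \frac{71415}{7}$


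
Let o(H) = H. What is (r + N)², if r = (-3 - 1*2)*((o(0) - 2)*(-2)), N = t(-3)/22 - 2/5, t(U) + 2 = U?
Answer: 5148361/12100 ≈ 425.48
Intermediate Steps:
t(U) = -2 + U
N = -69/110 (N = (-2 - 3)/22 - 2/5 = -5*1/22 - 2*⅕ = -5/22 - ⅖ = -69/110 ≈ -0.62727)
r = -20 (r = (-3 - 1*2)*((0 - 2)*(-2)) = (-3 - 2)*(-2*(-2)) = -5*4 = -20)
(r + N)² = (-20 - 69/110)² = (-2269/110)² = 5148361/12100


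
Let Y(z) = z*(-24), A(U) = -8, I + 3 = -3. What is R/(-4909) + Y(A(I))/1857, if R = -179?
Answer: 424977/3038671 ≈ 0.13986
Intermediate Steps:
I = -6 (I = -3 - 3 = -6)
Y(z) = -24*z
R/(-4909) + Y(A(I))/1857 = -179/(-4909) - 24*(-8)/1857 = -179*(-1/4909) + 192*(1/1857) = 179/4909 + 64/619 = 424977/3038671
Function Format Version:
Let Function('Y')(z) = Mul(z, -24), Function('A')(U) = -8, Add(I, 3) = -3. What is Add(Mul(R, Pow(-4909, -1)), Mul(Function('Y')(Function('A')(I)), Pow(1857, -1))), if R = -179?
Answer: Rational(424977, 3038671) ≈ 0.13986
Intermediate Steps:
I = -6 (I = Add(-3, -3) = -6)
Function('Y')(z) = Mul(-24, z)
Add(Mul(R, Pow(-4909, -1)), Mul(Function('Y')(Function('A')(I)), Pow(1857, -1))) = Add(Mul(-179, Pow(-4909, -1)), Mul(Mul(-24, -8), Pow(1857, -1))) = Add(Mul(-179, Rational(-1, 4909)), Mul(192, Rational(1, 1857))) = Add(Rational(179, 4909), Rational(64, 619)) = Rational(424977, 3038671)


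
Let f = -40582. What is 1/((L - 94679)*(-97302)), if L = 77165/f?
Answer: 20291/186933700027293 ≈ 1.0855e-10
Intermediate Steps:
L = -77165/40582 (L = 77165/(-40582) = 77165*(-1/40582) = -77165/40582 ≈ -1.9015)
1/((L - 94679)*(-97302)) = 1/(-77165/40582 - 94679*(-97302)) = -1/97302/(-3842340343/40582) = -40582/3842340343*(-1/97302) = 20291/186933700027293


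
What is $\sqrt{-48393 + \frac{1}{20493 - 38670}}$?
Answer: $\frac{43 i \sqrt{8647489626}}{18177} \approx 219.98 i$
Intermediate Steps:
$\sqrt{-48393 + \frac{1}{20493 - 38670}} = \sqrt{-48393 + \frac{1}{-18177}} = \sqrt{-48393 - \frac{1}{18177}} = \sqrt{- \frac{879639562}{18177}} = \frac{43 i \sqrt{8647489626}}{18177}$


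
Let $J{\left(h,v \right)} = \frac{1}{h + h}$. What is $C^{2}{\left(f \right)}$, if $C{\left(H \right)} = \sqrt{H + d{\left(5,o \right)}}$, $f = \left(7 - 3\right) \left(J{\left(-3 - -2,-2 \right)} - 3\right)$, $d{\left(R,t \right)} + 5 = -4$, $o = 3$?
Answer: $-23$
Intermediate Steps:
$J{\left(h,v \right)} = \frac{1}{2 h}$
$d{\left(R,t \right)} = -9$ ($d{\left(R,t \right)} = -5 - 4 = -9$)
$f = -14$ ($f = \left(7 - 3\right) \left(\frac{1}{2 \left(-3 - -2\right)} - 3\right) = 4 \left(\frac{1}{2 \left(-3 + 2\right)} - 3\right) = 4 \left(\frac{1}{2 \left(-1\right)} - 3\right) = 4 \left(\frac{1}{2} \left(-1\right) - 3\right) = 4 \left(- \frac{1}{2} - 3\right) = 4 \left(- \frac{7}{2}\right) = -14$)
$C{\left(H \right)} = \sqrt{-9 + H}$ ($C{\left(H \right)} = \sqrt{H - 9} = \sqrt{-9 + H}$)
$C^{2}{\left(f \right)} = \left(\sqrt{-9 - 14}\right)^{2} = \left(\sqrt{-23}\right)^{2} = \left(i \sqrt{23}\right)^{2} = -23$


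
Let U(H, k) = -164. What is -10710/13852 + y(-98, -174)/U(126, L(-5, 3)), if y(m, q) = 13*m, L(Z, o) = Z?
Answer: 993188/141983 ≈ 6.9951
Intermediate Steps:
-10710/13852 + y(-98, -174)/U(126, L(-5, 3)) = -10710/13852 + (13*(-98))/(-164) = -10710*1/13852 - 1274*(-1/164) = -5355/6926 + 637/82 = 993188/141983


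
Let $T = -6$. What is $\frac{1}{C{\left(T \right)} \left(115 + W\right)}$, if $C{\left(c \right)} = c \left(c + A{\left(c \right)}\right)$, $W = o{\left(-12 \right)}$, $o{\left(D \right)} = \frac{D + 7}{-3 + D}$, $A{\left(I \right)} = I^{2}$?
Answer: $- \frac{1}{20760} \approx -4.817 \cdot 10^{-5}$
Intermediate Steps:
$o{\left(D \right)} = \frac{7 + D}{-3 + D}$
$W = \frac{1}{3}$ ($W = \frac{7 - 12}{-3 - 12} = \frac{1}{-15} \left(-5\right) = \left(- \frac{1}{15}\right) \left(-5\right) = \frac{1}{3} \approx 0.33333$)
$C{\left(c \right)} = c \left(c + c^{2}\right)$
$\frac{1}{C{\left(T \right)} \left(115 + W\right)} = \frac{1}{\left(-6\right)^{2} \left(1 - 6\right) \left(115 + \frac{1}{3}\right)} = \frac{1}{36 \left(-5\right) \frac{346}{3}} = \frac{1}{\left(-180\right) \frac{346}{3}} = \frac{1}{-20760} = - \frac{1}{20760}$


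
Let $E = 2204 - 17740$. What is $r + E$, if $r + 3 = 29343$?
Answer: $13804$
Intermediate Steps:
$r = 29340$ ($r = -3 + 29343 = 29340$)
$E = -15536$ ($E = 2204 - 17740 = -15536$)
$r + E = 29340 - 15536 = 13804$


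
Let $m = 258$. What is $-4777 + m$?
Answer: $-4519$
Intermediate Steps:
$-4777 + m = -4777 + 258 = -4519$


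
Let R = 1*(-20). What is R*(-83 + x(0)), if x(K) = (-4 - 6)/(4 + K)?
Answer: 1710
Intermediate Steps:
R = -20
x(K) = -10/(4 + K)
R*(-83 + x(0)) = -20*(-83 - 10/(4 + 0)) = -20*(-83 - 10/4) = -20*(-83 - 10*¼) = -20*(-83 - 5/2) = -20*(-171/2) = 1710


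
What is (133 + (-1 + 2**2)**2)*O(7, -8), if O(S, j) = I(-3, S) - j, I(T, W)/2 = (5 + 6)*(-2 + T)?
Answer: -14484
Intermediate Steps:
I(T, W) = -44 + 22*T (I(T, W) = 2*((5 + 6)*(-2 + T)) = 2*(11*(-2 + T)) = 2*(-22 + 11*T) = -44 + 22*T)
O(S, j) = -110 - j (O(S, j) = (-44 + 22*(-3)) - j = (-44 - 66) - j = -110 - j)
(133 + (-1 + 2**2)**2)*O(7, -8) = (133 + (-1 + 2**2)**2)*(-110 - 1*(-8)) = (133 + (-1 + 4)**2)*(-110 + 8) = (133 + 3**2)*(-102) = (133 + 9)*(-102) = 142*(-102) = -14484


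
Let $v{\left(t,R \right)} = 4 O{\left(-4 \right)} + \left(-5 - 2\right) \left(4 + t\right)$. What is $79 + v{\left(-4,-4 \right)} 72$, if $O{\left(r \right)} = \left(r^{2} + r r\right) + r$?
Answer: $8143$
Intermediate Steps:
$O{\left(r \right)} = r + 2 r^{2}$ ($O{\left(r \right)} = \left(r^{2} + r^{2}\right) + r = 2 r^{2} + r = r + 2 r^{2}$)
$v{\left(t,R \right)} = 84 - 7 t$ ($v{\left(t,R \right)} = 4 \left(- 4 \left(1 + 2 \left(-4\right)\right)\right) + \left(-5 - 2\right) \left(4 + t\right) = 4 \left(- 4 \left(1 - 8\right)\right) - 7 \left(4 + t\right) = 4 \left(\left(-4\right) \left(-7\right)\right) - \left(28 + 7 t\right) = 4 \cdot 28 - \left(28 + 7 t\right) = 112 - \left(28 + 7 t\right) = 84 - 7 t$)
$79 + v{\left(-4,-4 \right)} 72 = 79 + \left(84 - -28\right) 72 = 79 + \left(84 + 28\right) 72 = 79 + 112 \cdot 72 = 79 + 8064 = 8143$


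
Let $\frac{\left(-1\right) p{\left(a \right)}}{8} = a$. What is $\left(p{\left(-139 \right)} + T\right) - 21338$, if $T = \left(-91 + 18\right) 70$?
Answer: $-25336$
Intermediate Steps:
$p{\left(a \right)} = - 8 a$
$T = -5110$ ($T = \left(-73\right) 70 = -5110$)
$\left(p{\left(-139 \right)} + T\right) - 21338 = \left(\left(-8\right) \left(-139\right) - 5110\right) - 21338 = \left(1112 - 5110\right) - 21338 = -3998 - 21338 = -25336$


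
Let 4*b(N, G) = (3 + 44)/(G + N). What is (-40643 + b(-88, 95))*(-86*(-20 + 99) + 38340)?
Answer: -17948995761/14 ≈ -1.2821e+9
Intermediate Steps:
b(N, G) = 47/(4*(G + N)) (b(N, G) = ((3 + 44)/(G + N))/4 = (47/(G + N))/4 = 47/(4*(G + N)))
(-40643 + b(-88, 95))*(-86*(-20 + 99) + 38340) = (-40643 + 47/(4*(95 - 88)))*(-86*(-20 + 99) + 38340) = (-40643 + (47/4)/7)*(-86*79 + 38340) = (-40643 + (47/4)*(⅐))*(-6794 + 38340) = (-40643 + 47/28)*31546 = -1137957/28*31546 = -17948995761/14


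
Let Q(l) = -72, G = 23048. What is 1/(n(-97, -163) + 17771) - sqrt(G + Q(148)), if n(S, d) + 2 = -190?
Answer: 1/17579 - 8*sqrt(359) ≈ -151.58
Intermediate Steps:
n(S, d) = -192 (n(S, d) = -2 - 190 = -192)
1/(n(-97, -163) + 17771) - sqrt(G + Q(148)) = 1/(-192 + 17771) - sqrt(23048 - 72) = 1/17579 - sqrt(22976) = 1/17579 - 8*sqrt(359)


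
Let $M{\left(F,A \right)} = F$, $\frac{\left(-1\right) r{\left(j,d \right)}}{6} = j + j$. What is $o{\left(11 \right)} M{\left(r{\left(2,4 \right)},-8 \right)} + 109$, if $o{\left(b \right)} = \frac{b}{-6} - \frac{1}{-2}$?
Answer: $141$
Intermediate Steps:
$r{\left(j,d \right)} = - 12 j$ ($r{\left(j,d \right)} = - 6 \left(j + j\right) = - 6 \cdot 2 j = - 12 j$)
$o{\left(b \right)} = \frac{1}{2} - \frac{b}{6}$ ($o{\left(b \right)} = b \left(- \frac{1}{6}\right) - - \frac{1}{2} = - \frac{b}{6} + \frac{1}{2} = \frac{1}{2} - \frac{b}{6}$)
$o{\left(11 \right)} M{\left(r{\left(2,4 \right)},-8 \right)} + 109 = \left(\frac{1}{2} - \frac{11}{6}\right) \left(\left(-12\right) 2\right) + 109 = \left(\frac{1}{2} - \frac{11}{6}\right) \left(-24\right) + 109 = \left(- \frac{4}{3}\right) \left(-24\right) + 109 = 32 + 109 = 141$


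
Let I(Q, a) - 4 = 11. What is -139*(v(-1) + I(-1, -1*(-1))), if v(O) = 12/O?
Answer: -417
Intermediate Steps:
I(Q, a) = 15 (I(Q, a) = 4 + 11 = 15)
-139*(v(-1) + I(-1, -1*(-1))) = -139*(12/(-1) + 15) = -139*(12*(-1) + 15) = -139*(-12 + 15) = -139*3 = -417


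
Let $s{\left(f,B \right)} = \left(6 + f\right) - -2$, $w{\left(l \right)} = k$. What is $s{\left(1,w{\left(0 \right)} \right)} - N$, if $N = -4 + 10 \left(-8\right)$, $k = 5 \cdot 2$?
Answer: $93$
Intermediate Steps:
$k = 10$
$w{\left(l \right)} = 10$
$s{\left(f,B \right)} = 8 + f$ ($s{\left(f,B \right)} = \left(6 + f\right) + 2 = 8 + f$)
$N = -84$ ($N = -4 - 80 = -84$)
$s{\left(1,w{\left(0 \right)} \right)} - N = \left(8 + 1\right) - -84 = 9 + 84 = 93$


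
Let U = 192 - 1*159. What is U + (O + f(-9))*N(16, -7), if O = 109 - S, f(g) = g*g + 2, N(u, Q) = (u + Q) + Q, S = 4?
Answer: 409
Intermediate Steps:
U = 33 (U = 192 - 159 = 33)
N(u, Q) = u + 2*Q (N(u, Q) = (Q + u) + Q = u + 2*Q)
f(g) = 2 + g**2 (f(g) = g**2 + 2 = 2 + g**2)
O = 105 (O = 109 - 1*4 = 109 - 4 = 105)
U + (O + f(-9))*N(16, -7) = 33 + (105 + (2 + (-9)**2))*(16 + 2*(-7)) = 33 + (105 + (2 + 81))*(16 - 14) = 33 + (105 + 83)*2 = 33 + 188*2 = 33 + 376 = 409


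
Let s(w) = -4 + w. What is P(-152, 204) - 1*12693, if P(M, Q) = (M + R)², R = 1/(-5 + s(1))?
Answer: 668737/64 ≈ 10449.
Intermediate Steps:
R = -⅛ (R = 1/(-5 + (-4 + 1)) = 1/(-5 - 3) = 1/(-8) = -⅛ ≈ -0.12500)
P(M, Q) = (-⅛ + M)² (P(M, Q) = (M - ⅛)² = (-⅛ + M)²)
P(-152, 204) - 1*12693 = (-1 + 8*(-152))²/64 - 1*12693 = (-1 - 1216)²/64 - 12693 = (1/64)*(-1217)² - 12693 = (1/64)*1481089 - 12693 = 1481089/64 - 12693 = 668737/64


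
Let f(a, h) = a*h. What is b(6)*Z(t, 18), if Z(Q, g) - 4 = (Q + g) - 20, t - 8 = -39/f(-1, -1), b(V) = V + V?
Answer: -348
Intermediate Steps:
b(V) = 2*V
t = -31 (t = 8 - 39/((-1*(-1))) = 8 - 39/1 = 8 - 39*1 = 8 - 39 = -31)
Z(Q, g) = -16 + Q + g (Z(Q, g) = 4 + ((Q + g) - 20) = 4 + (-20 + Q + g) = -16 + Q + g)
b(6)*Z(t, 18) = (2*6)*(-16 - 31 + 18) = 12*(-29) = -348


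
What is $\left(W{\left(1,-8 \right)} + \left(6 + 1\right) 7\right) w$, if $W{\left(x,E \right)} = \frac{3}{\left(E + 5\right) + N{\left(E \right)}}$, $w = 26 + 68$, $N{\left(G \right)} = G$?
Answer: $\frac{50384}{11} \approx 4580.4$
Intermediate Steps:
$w = 94$
$W{\left(x,E \right)} = \frac{3}{5 + 2 E}$ ($W{\left(x,E \right)} = \frac{3}{\left(E + 5\right) + E} = \frac{3}{\left(5 + E\right) + E} = \frac{3}{5 + 2 E}$)
$\left(W{\left(1,-8 \right)} + \left(6 + 1\right) 7\right) w = \left(\frac{3}{5 + 2 \left(-8\right)} + \left(6 + 1\right) 7\right) 94 = \left(\frac{3}{5 - 16} + 7 \cdot 7\right) 94 = \left(\frac{3}{-11} + 49\right) 94 = \left(3 \left(- \frac{1}{11}\right) + 49\right) 94 = \left(- \frac{3}{11} + 49\right) 94 = \frac{536}{11} \cdot 94 = \frac{50384}{11}$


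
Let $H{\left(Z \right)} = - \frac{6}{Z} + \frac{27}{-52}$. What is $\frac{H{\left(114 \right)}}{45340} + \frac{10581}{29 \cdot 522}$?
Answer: $\frac{15799235885}{22604021232} \approx 0.69896$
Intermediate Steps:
$H{\left(Z \right)} = - \frac{27}{52} - \frac{6}{Z}$ ($H{\left(Z \right)} = - \frac{6}{Z} + 27 \left(- \frac{1}{52}\right) = - \frac{6}{Z} - \frac{27}{52} = - \frac{27}{52} - \frac{6}{Z}$)
$\frac{H{\left(114 \right)}}{45340} + \frac{10581}{29 \cdot 522} = \frac{- \frac{27}{52} - \frac{6}{114}}{45340} + \frac{10581}{29 \cdot 522} = \left(- \frac{27}{52} - \frac{1}{19}\right) \frac{1}{45340} + \frac{10581}{15138} = \left(- \frac{27}{52} - \frac{1}{19}\right) \frac{1}{45340} + 10581 \cdot \frac{1}{15138} = \left(- \frac{565}{988}\right) \frac{1}{45340} + \frac{3527}{5046} = - \frac{113}{8959184} + \frac{3527}{5046} = \frac{15799235885}{22604021232}$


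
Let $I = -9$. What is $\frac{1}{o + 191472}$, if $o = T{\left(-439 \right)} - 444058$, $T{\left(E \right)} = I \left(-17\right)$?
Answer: $- \frac{1}{252433} \approx -3.9614 \cdot 10^{-6}$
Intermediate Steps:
$T{\left(E \right)} = 153$ ($T{\left(E \right)} = \left(-9\right) \left(-17\right) = 153$)
$o = -443905$ ($o = 153 - 444058 = -443905$)
$\frac{1}{o + 191472} = \frac{1}{-443905 + 191472} = \frac{1}{-252433} = - \frac{1}{252433}$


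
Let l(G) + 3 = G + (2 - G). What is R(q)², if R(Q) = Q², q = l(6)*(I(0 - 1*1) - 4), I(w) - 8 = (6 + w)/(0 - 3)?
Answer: 2401/81 ≈ 29.642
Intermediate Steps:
l(G) = -1 (l(G) = -3 + (G + (2 - G)) = -3 + 2 = -1)
I(w) = 6 - w/3 (I(w) = 8 + (6 + w)/(0 - 3) = 8 + (6 + w)/(-3) = 8 + (6 + w)*(-⅓) = 8 + (-2 - w/3) = 6 - w/3)
q = -7/3 (q = -((6 - (0 - 1*1)/3) - 4) = -((6 - (0 - 1)/3) - 4) = -((6 - ⅓*(-1)) - 4) = -((6 + ⅓) - 4) = -(19/3 - 4) = -1*7/3 = -7/3 ≈ -2.3333)
R(q)² = ((-7/3)²)² = (49/9)² = 2401/81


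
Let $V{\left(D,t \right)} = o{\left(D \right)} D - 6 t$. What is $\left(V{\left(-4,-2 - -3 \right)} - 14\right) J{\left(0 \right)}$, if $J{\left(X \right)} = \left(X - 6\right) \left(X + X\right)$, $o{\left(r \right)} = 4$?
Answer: $0$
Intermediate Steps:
$V{\left(D,t \right)} = - 6 t + 4 D$ ($V{\left(D,t \right)} = 4 D - 6 t = - 6 t + 4 D$)
$J{\left(X \right)} = 2 X \left(-6 + X\right)$ ($J{\left(X \right)} = \left(-6 + X\right) 2 X = 2 X \left(-6 + X\right)$)
$\left(V{\left(-4,-2 - -3 \right)} - 14\right) J{\left(0 \right)} = \left(\left(- 6 \left(-2 - -3\right) + 4 \left(-4\right)\right) - 14\right) 2 \cdot 0 \left(-6 + 0\right) = \left(\left(- 6 \left(-2 + 3\right) - 16\right) - 14\right) 2 \cdot 0 \left(-6\right) = \left(\left(\left(-6\right) 1 - 16\right) - 14\right) 0 = \left(\left(-6 - 16\right) - 14\right) 0 = \left(-22 - 14\right) 0 = \left(-36\right) 0 = 0$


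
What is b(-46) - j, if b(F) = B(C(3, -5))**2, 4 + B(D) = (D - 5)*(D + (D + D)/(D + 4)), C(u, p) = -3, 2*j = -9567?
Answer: 18815/2 ≈ 9407.5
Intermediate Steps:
j = -9567/2 (j = (1/2)*(-9567) = -9567/2 ≈ -4783.5)
B(D) = -4 + (-5 + D)*(D + 2*D/(4 + D)) (B(D) = -4 + (D - 5)*(D + (D + D)/(D + 4)) = -4 + (-5 + D)*(D + (2*D)/(4 + D)) = -4 + (-5 + D)*(D + 2*D/(4 + D)))
b(F) = 4624 (b(F) = ((-16 + (-3)**2 + (-3)**3 - 34*(-3))/(4 - 3))**2 = ((-16 + 9 - 27 + 102)/1)**2 = (1*68)**2 = 68**2 = 4624)
b(-46) - j = 4624 - 1*(-9567/2) = 4624 + 9567/2 = 18815/2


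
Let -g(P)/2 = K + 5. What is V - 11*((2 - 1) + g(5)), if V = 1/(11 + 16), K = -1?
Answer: 2080/27 ≈ 77.037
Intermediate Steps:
g(P) = -8 (g(P) = -2*(-1 + 5) = -2*4 = -8)
V = 1/27 ≈ 0.037037
V - 11*((2 - 1) + g(5)) = 1/27 - 11*((2 - 1) - 8) = 1/27 - 11*(1 - 8) = 1/27 - 11*(-7) = 1/27 + 77 = 2080/27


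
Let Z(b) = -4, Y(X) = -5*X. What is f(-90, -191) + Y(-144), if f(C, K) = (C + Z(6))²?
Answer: 9556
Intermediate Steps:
f(C, K) = (-4 + C)² (f(C, K) = (C - 4)² = (-4 + C)²)
f(-90, -191) + Y(-144) = (-4 - 90)² - 5*(-144) = (-94)² + 720 = 8836 + 720 = 9556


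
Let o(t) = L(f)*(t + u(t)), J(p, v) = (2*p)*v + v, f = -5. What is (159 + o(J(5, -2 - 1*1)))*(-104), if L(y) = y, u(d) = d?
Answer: -50856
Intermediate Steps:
J(p, v) = v + 2*p*v (J(p, v) = 2*p*v + v = v + 2*p*v)
o(t) = -10*t (o(t) = -5*(t + t) = -10*t)
(159 + o(J(5, -2 - 1*1)))*(-104) = (159 - 10*(-2 - 1*1)*(1 + 2*5))*(-104) = (159 - 10*(-2 - 1)*(1 + 10))*(-104) = (159 - (-30)*11)*(-104) = (159 - 10*(-33))*(-104) = (159 + 330)*(-104) = 489*(-104) = -50856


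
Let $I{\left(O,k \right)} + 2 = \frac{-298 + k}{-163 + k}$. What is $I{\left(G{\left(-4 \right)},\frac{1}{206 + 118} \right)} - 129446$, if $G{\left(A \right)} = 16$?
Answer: $- \frac{6836181777}{52811} \approx -1.2945 \cdot 10^{5}$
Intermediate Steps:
$I{\left(O,k \right)} = -2 + \frac{-298 + k}{-163 + k}$
$I{\left(G{\left(-4 \right)},\frac{1}{206 + 118} \right)} - 129446 = \frac{28 - \frac{1}{206 + 118}}{-163 + \frac{1}{206 + 118}} - 129446 = \frac{28 - \frac{1}{324}}{-163 + \frac{1}{324}} - 129446 = \frac{28 - \frac{1}{324}}{- \frac{52811}{324}} - 129446 = \left(- \frac{324}{52811}\right) \frac{9071}{324} - 129446 = - \frac{9071}{52811} - 129446 = - \frac{6836181777}{52811}$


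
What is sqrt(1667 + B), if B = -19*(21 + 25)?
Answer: sqrt(793) ≈ 28.160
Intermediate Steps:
B = -874 (B = -19*46 = -874)
sqrt(1667 + B) = sqrt(1667 - 874) = sqrt(793)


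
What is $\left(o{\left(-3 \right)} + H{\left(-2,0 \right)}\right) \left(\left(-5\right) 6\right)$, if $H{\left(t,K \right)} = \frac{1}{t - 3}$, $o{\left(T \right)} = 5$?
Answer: $-144$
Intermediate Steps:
$H{\left(t,K \right)} = \frac{1}{-3 + t}$
$\left(o{\left(-3 \right)} + H{\left(-2,0 \right)}\right) \left(\left(-5\right) 6\right) = \left(5 + \frac{1}{-3 - 2}\right) \left(\left(-5\right) 6\right) = \left(5 + \frac{1}{-5}\right) \left(-30\right) = \left(5 - \frac{1}{5}\right) \left(-30\right) = \frac{24}{5} \left(-30\right) = -144$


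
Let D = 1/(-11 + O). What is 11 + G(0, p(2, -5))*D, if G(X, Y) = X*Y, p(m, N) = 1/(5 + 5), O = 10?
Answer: 11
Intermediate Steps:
p(m, N) = 1/10
D = -1 (D = 1/(-11 + 10) = 1/(-1) = -1)
11 + G(0, p(2, -5))*D = 11 + (0*(1/10))*(-1) = 11 + 0*(-1) = 11 + 0 = 11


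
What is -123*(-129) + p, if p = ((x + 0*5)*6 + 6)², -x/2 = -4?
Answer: 18783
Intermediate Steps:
x = 8 (x = -2*(-4) = 8)
p = 2916 (p = ((8 + 0*5)*6 + 6)² = ((8 + 0)*6 + 6)² = (8*6 + 6)² = (48 + 6)² = 54² = 2916)
-123*(-129) + p = -123*(-129) + 2916 = 15867 + 2916 = 18783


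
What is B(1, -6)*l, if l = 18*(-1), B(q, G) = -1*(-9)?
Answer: -162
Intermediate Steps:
B(q, G) = 9
l = -18
B(1, -6)*l = 9*(-18) = -162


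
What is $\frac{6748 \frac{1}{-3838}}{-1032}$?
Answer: $\frac{1687}{990204} \approx 0.0017037$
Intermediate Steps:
$\frac{6748 \frac{1}{-3838}}{-1032} = 6748 \left(- \frac{1}{3838}\right) \left(- \frac{1}{1032}\right) = \left(- \frac{3374}{1919}\right) \left(- \frac{1}{1032}\right) = \frac{1687}{990204}$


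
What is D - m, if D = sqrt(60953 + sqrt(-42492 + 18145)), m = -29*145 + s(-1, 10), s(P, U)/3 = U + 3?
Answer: 4166 + sqrt(60953 + I*sqrt(24347)) ≈ 4412.9 + 0.31601*I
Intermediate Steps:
s(P, U) = 9 + 3*U (s(P, U) = 3*(U + 3) = 3*(3 + U) = 9 + 3*U)
m = -4166 (m = -29*145 + (9 + 3*10) = -4205 + (9 + 30) = -4205 + 39 = -4166)
D = sqrt(60953 + I*sqrt(24347)) (D = sqrt(60953 + sqrt(-24347)) = sqrt(60953 + I*sqrt(24347)) ≈ 246.89 + 0.316*I)
D - m = sqrt(60953 + I*sqrt(24347)) - 1*(-4166) = sqrt(60953 + I*sqrt(24347)) + 4166 = 4166 + sqrt(60953 + I*sqrt(24347))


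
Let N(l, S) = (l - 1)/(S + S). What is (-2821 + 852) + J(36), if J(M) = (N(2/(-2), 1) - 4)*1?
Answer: -1974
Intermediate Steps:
N(l, S) = (-1 + l)/(2*S) (N(l, S) = (-1 + l)/((2*S)) = (-1 + l)*(1/(2*S)) = (-1 + l)/(2*S))
J(M) = -5 (J(M) = ((½)*(-1 + 2/(-2))/1 - 4)*1 = ((½)*1*(-1 + 2*(-½)) - 4)*1 = ((½)*1*(-1 - 1) - 4)*1 = ((½)*1*(-2) - 4)*1 = (-1 - 4)*1 = -5*1 = -5)
(-2821 + 852) + J(36) = (-2821 + 852) - 5 = -1969 - 5 = -1974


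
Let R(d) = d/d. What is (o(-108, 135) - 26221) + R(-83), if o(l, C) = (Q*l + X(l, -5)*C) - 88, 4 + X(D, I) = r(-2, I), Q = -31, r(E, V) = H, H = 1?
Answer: -23365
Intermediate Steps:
r(E, V) = 1
R(d) = 1
X(D, I) = -3 (X(D, I) = -4 + 1 = -3)
o(l, C) = -88 - 31*l - 3*C (o(l, C) = (-31*l - 3*C) - 88 = -88 - 31*l - 3*C)
(o(-108, 135) - 26221) + R(-83) = ((-88 - 31*(-108) - 3*135) - 26221) + 1 = ((-88 + 3348 - 405) - 26221) + 1 = (2855 - 26221) + 1 = -23366 + 1 = -23365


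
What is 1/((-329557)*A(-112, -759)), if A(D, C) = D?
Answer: 1/36910384 ≈ 2.7093e-8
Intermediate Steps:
1/((-329557)*A(-112, -759)) = 1/(-329557*(-112)) = -1/329557*(-1/112) = 1/36910384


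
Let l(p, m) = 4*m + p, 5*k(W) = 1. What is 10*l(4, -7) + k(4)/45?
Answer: -53999/225 ≈ -240.00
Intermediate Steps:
k(W) = ⅕ (k(W) = (⅕)*1 = ⅕)
l(p, m) = p + 4*m
10*l(4, -7) + k(4)/45 = 10*(4 + 4*(-7)) + (⅕)/45 = 10*(4 - 28) + (⅕)*(1/45) = 10*(-24) + 1/225 = -240 + 1/225 = -53999/225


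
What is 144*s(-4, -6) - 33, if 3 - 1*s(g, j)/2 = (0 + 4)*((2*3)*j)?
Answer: 42303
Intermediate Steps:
s(g, j) = 6 - 48*j (s(g, j) = 6 - 2*(0 + 4)*(2*3)*j = 6 - 8*6*j = 6 - 48*j)
144*s(-4, -6) - 33 = 144*(6 - 48*(-6)) - 33 = 144*(6 + 288) - 33 = 144*294 - 33 = 42336 - 33 = 42303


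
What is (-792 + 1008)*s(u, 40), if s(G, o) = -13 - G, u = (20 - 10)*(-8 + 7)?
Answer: -648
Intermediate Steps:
u = -10 (u = 10*(-1) = -10)
(-792 + 1008)*s(u, 40) = (-792 + 1008)*(-13 - 1*(-10)) = 216*(-13 + 10) = 216*(-3) = -648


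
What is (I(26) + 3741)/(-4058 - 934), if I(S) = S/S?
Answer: -1871/2496 ≈ -0.74960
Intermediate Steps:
I(S) = 1
(I(26) + 3741)/(-4058 - 934) = (1 + 3741)/(-4058 - 934) = 3742/(-4992) = 3742*(-1/4992) = -1871/2496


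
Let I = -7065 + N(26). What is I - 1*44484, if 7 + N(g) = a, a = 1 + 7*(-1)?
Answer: -51562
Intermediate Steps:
a = -6 (a = 1 - 7 = -6)
N(g) = -13 (N(g) = -7 - 6 = -13)
I = -7078 (I = -7065 - 13 = -7078)
I - 1*44484 = -7078 - 1*44484 = -7078 - 44484 = -51562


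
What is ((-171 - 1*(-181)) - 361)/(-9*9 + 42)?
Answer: 9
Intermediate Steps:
((-171 - 1*(-181)) - 361)/(-9*9 + 42) = ((-171 + 181) - 361)/(-81 + 42) = (10 - 361)/(-39) = -351*(-1/39) = 9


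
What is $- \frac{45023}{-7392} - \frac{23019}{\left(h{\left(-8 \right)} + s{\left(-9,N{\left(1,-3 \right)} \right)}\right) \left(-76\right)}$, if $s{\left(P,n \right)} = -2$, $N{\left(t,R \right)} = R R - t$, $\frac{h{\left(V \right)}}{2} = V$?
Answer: $- \frac{137077}{12768} \approx -10.736$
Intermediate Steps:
$h{\left(V \right)} = 2 V$
$N{\left(t,R \right)} = R^{2} - t$
$- \frac{45023}{-7392} - \frac{23019}{\left(h{\left(-8 \right)} + s{\left(-9,N{\left(1,-3 \right)} \right)}\right) \left(-76\right)} = - \frac{45023}{-7392} - \frac{23019}{\left(2 \left(-8\right) - 2\right) \left(-76\right)} = \left(-45023\right) \left(- \frac{1}{7392}\right) - \frac{23019}{\left(-16 - 2\right) \left(-76\right)} = \frac{4093}{672} - \frac{23019}{\left(-18\right) \left(-76\right)} = \frac{4093}{672} - \frac{23019}{1368} = \frac{4093}{672} - \frac{7673}{456} = - \frac{137077}{12768}$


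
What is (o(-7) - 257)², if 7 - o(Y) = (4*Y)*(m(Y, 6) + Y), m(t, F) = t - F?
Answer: 656100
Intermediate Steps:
o(Y) = 7 - 4*Y*(-6 + 2*Y) (o(Y) = 7 - 4*Y*((Y - 1*6) + Y) = 7 - 4*Y*((Y - 6) + Y) = 7 - 4*Y*((-6 + Y) + Y) = 7 - 4*Y*(-6 + 2*Y))
(o(-7) - 257)² = ((7 - 8*(-7)² + 24*(-7)) - 257)² = ((7 - 8*49 - 168) - 257)² = ((7 - 392 - 168) - 257)² = (-553 - 257)² = (-810)² = 656100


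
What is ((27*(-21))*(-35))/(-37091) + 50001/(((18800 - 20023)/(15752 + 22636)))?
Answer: -71193913519743/45362293 ≈ -1.5695e+6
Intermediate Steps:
((27*(-21))*(-35))/(-37091) + 50001/(((18800 - 20023)/(15752 + 22636))) = -567*(-35)*(-1/37091) + 50001/((-1223/38388)) = 19845*(-1/37091) + 50001/((-1223*1/38388)) = -19845/37091 + 50001/(-1223/38388) = -19845/37091 + 50001*(-38388/1223) = -19845/37091 - 1919438388/1223 = -71193913519743/45362293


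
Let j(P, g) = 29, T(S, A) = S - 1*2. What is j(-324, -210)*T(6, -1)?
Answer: 116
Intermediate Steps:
T(S, A) = -2 + S (T(S, A) = S - 2 = -2 + S)
j(-324, -210)*T(6, -1) = 29*(-2 + 6) = 29*4 = 116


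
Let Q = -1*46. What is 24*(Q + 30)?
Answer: -384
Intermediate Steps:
Q = -46
24*(Q + 30) = 24*(-46 + 30) = 24*(-16) = -384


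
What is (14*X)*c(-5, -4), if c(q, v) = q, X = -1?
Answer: 70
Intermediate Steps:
(14*X)*c(-5, -4) = (14*(-1))*(-5) = -14*(-5) = 70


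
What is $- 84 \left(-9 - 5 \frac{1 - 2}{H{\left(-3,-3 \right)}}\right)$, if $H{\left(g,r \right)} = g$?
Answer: $896$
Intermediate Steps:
$- 84 \left(-9 - 5 \frac{1 - 2}{H{\left(-3,-3 \right)}}\right) = - 84 \left(-9 - 5 \frac{1 - 2}{-3}\right) = - 84 \left(-9 - 5 \left(\left(-1\right) \left(- \frac{1}{3}\right)\right)\right) = - 84 \left(-9 - \frac{5}{3}\right) = \left(-84\right) \left(- \frac{32}{3}\right) = 896$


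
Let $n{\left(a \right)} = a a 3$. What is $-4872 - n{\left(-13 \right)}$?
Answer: $-5379$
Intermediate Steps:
$n{\left(a \right)} = 3 a^{2}$ ($n{\left(a \right)} = a^{2} \cdot 3 = 3 a^{2}$)
$-4872 - n{\left(-13 \right)} = -4872 - 3 \left(-13\right)^{2} = -4872 - 3 \cdot 169 = -4872 - 507 = -5379$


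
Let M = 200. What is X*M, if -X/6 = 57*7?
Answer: -478800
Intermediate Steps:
X = -2394 (X = -342*7 = -6*399 = -2394)
X*M = -2394*200 = -478800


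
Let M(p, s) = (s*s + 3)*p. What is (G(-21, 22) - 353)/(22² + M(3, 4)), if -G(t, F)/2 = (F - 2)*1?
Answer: -393/541 ≈ -0.72643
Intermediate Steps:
G(t, F) = 4 - 2*F (G(t, F) = -2*(F - 2) = -2*(-2 + F) = 4 - 2*F)
M(p, s) = p*(3 + s²) (M(p, s) = (s² + 3)*p = (3 + s²)*p = p*(3 + s²))
(G(-21, 22) - 353)/(22² + M(3, 4)) = ((4 - 2*22) - 353)/(22² + 3*(3 + 4²)) = ((4 - 44) - 353)/(484 + 3*(3 + 16)) = (-40 - 353)/(484 + 3*19) = -393/(484 + 57) = -393/541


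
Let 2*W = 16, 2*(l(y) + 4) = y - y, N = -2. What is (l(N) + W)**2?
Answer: 16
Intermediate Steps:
l(y) = -4 (l(y) = -4 + (y - y)/2 = -4 + (1/2)*0 = -4 + 0 = -4)
W = 8 (W = (1/2)*16 = 8)
(l(N) + W)**2 = (-4 + 8)**2 = 4**2 = 16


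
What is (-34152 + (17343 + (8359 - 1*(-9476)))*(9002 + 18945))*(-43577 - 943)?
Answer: -43766962631280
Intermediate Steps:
(-34152 + (17343 + (8359 - 1*(-9476)))*(9002 + 18945))*(-43577 - 943) = (-34152 + (17343 + (8359 + 9476))*27947)*(-44520) = (-34152 + (17343 + 17835)*27947)*(-44520) = (-34152 + 35178*27947)*(-44520) = (-34152 + 983119566)*(-44520) = 983085414*(-44520) = -43766962631280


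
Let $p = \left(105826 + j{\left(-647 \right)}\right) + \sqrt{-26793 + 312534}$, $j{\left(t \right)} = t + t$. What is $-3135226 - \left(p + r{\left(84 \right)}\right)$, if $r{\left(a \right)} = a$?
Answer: $-3239842 - 3 \sqrt{31749} \approx -3.2404 \cdot 10^{6}$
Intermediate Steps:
$j{\left(t \right)} = 2 t$
$p = 104532 + 3 \sqrt{31749}$ ($p = \left(105826 + 2 \left(-647\right)\right) + \sqrt{-26793 + 312534} = \left(105826 - 1294\right) + \sqrt{285741} = 104532 + 3 \sqrt{31749} \approx 1.0507 \cdot 10^{5}$)
$-3135226 - \left(p + r{\left(84 \right)}\right) = -3135226 - \left(\left(104532 + 3 \sqrt{31749}\right) + 84\right) = -3135226 - \left(104616 + 3 \sqrt{31749}\right) = -3239842 - 3 \sqrt{31749}$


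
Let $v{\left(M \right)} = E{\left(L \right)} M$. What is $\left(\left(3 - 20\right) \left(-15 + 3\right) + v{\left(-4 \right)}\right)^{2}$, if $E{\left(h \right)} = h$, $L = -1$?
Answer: $43264$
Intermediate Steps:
$v{\left(M \right)} = - M$
$\left(\left(3 - 20\right) \left(-15 + 3\right) + v{\left(-4 \right)}\right)^{2} = \left(\left(3 - 20\right) \left(-15 + 3\right) - -4\right)^{2} = \left(\left(-17\right) \left(-12\right) + 4\right)^{2} = \left(204 + 4\right)^{2} = 208^{2} = 43264$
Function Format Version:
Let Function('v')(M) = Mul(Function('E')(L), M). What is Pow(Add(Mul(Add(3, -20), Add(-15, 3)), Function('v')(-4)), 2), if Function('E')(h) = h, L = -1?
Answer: 43264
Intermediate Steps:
Function('v')(M) = Mul(-1, M)
Pow(Add(Mul(Add(3, -20), Add(-15, 3)), Function('v')(-4)), 2) = Pow(Add(Mul(Add(3, -20), Add(-15, 3)), Mul(-1, -4)), 2) = Pow(Add(Mul(-17, -12), 4), 2) = Pow(Add(204, 4), 2) = Pow(208, 2) = 43264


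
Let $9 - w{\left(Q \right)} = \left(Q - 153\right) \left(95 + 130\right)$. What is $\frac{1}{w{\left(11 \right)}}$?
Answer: $\frac{1}{31959} \approx 3.129 \cdot 10^{-5}$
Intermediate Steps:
$w{\left(Q \right)} = 34434 - 225 Q$ ($w{\left(Q \right)} = 9 - \left(Q - 153\right) \left(95 + 130\right) = 9 - \left(-153 + Q\right) 225 = 9 - \left(-34425 + 225 Q\right) = 34434 - 225 Q$)
$\frac{1}{w{\left(11 \right)}} = \frac{1}{34434 - 2475} = \frac{1}{31959}$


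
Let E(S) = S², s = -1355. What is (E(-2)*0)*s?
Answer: 0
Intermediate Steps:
(E(-2)*0)*s = ((-2)²*0)*(-1355) = (4*0)*(-1355) = 0*(-1355) = 0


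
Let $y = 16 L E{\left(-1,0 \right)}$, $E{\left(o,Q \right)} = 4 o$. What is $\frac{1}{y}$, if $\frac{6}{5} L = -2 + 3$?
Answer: $- \frac{3}{160} \approx -0.01875$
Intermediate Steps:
$L = \frac{5}{6}$ ($L = \frac{5 \left(-2 + 3\right)}{6} = \frac{5}{6} \cdot 1 = \frac{5}{6} \approx 0.83333$)
$y = - \frac{160}{3}$ ($y = 16 \cdot \frac{5}{6} \cdot 4 \left(-1\right) = \frac{40}{3} \left(-4\right) = - \frac{160}{3} \approx -53.333$)
$\frac{1}{y} = \frac{1}{- \frac{160}{3}} = - \frac{3}{160}$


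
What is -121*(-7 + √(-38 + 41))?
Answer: 847 - 121*√3 ≈ 637.42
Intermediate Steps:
-121*(-7 + √(-38 + 41)) = -121*(-7 + √3) = 847 - 121*√3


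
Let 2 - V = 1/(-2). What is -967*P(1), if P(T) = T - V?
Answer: 2901/2 ≈ 1450.5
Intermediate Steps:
V = 5/2 (V = 2 - 1/(-2) = 2 - 1*(-1/2) = 2 + 1/2 = 5/2 ≈ 2.5000)
P(T) = -5/2 + T (P(T) = T - 1*5/2 = T - 5/2 = -5/2 + T)
-967*P(1) = -967*(-5/2 + 1) = -967*(-3/2) = 2901/2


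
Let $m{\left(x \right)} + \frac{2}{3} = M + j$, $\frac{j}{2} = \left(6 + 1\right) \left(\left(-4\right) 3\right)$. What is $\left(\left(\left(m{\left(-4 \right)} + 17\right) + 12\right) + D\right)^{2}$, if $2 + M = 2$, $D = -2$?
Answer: $\frac{180625}{9} \approx 20069.0$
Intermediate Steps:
$M = 0$ ($M = -2 + 2 = 0$)
$j = -168$ ($j = 2 \left(6 + 1\right) \left(\left(-4\right) 3\right) = 2 \cdot 7 \left(-12\right) = 2 \left(-84\right) = -168$)
$m{\left(x \right)} = - \frac{506}{3}$ ($m{\left(x \right)} = - \frac{2}{3} + \left(0 - 168\right) = - \frac{2}{3} - 168 = - \frac{506}{3}$)
$\left(\left(\left(m{\left(-4 \right)} + 17\right) + 12\right) + D\right)^{2} = \left(\left(\left(- \frac{506}{3} + 17\right) + 12\right) - 2\right)^{2} = \left(\left(- \frac{455}{3} + 12\right) - 2\right)^{2} = \left(- \frac{419}{3} - 2\right)^{2} = \left(- \frac{425}{3}\right)^{2} = \frac{180625}{9}$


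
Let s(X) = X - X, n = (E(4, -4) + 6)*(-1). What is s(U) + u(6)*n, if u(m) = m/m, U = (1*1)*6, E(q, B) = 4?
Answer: -10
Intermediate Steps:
U = 6 (U = 1*6 = 6)
u(m) = 1
n = -10 (n = (4 + 6)*(-1) = 10*(-1) = -10)
s(X) = 0
s(U) + u(6)*n = 0 + 1*(-10) = 0 - 10 = -10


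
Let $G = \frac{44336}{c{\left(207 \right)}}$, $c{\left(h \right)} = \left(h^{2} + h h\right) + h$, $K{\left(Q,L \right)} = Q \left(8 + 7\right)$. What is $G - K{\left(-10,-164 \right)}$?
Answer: $\frac{12930086}{85905} \approx 150.52$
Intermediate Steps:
$K{\left(Q,L \right)} = 15 Q$ ($K{\left(Q,L \right)} = Q 15 = 15 Q$)
$c{\left(h \right)} = h + 2 h^{2}$ ($c{\left(h \right)} = \left(h^{2} + h^{2}\right) + h = 2 h^{2} + h = h + 2 h^{2}$)
$G = \frac{44336}{85905}$ ($G = \frac{44336}{207 \left(1 + 2 \cdot 207\right)} = \frac{44336}{207 \left(1 + 414\right)} = \frac{44336}{207 \cdot 415} = \frac{44336}{85905} \approx 0.5161$)
$G - K{\left(-10,-164 \right)} = \frac{44336}{85905} - 15 \left(-10\right) = \frac{44336}{85905} - -150 = \frac{44336}{85905} + 150 = \frac{12930086}{85905}$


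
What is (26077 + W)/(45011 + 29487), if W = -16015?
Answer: 5031/37249 ≈ 0.13506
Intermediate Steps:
(26077 + W)/(45011 + 29487) = (26077 - 16015)/(45011 + 29487) = 10062/74498 = 10062*(1/74498) = 5031/37249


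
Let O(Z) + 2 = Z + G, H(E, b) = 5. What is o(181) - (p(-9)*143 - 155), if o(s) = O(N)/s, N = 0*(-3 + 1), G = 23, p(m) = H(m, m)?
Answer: -101339/181 ≈ -559.88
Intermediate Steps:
p(m) = 5
N = 0 (N = 0*(-2) = 0)
O(Z) = 21 + Z (O(Z) = -2 + (Z + 23) = -2 + (23 + Z) = 21 + Z)
o(s) = 21/s (o(s) = (21 + 0)/s = 21/s)
o(181) - (p(-9)*143 - 155) = 21/181 - (5*143 - 155) = 21*(1/181) - (715 - 155) = 21/181 - 1*560 = 21/181 - 560 = -101339/181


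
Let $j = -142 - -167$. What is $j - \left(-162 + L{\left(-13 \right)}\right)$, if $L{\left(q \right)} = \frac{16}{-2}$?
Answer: $195$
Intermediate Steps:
$L{\left(q \right)} = -8$ ($L{\left(q \right)} = 16 \left(- \frac{1}{2}\right) = -8$)
$j = 25$ ($j = -142 + 167 = 25$)
$j - \left(-162 + L{\left(-13 \right)}\right) = 25 + \left(\left(-1\right) \left(-8\right) + 162\right) = 25 + \left(8 + 162\right) = 25 + 170 = 195$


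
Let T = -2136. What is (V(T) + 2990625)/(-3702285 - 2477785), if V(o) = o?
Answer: -2988489/6180070 ≈ -0.48357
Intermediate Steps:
(V(T) + 2990625)/(-3702285 - 2477785) = (-2136 + 2990625)/(-3702285 - 2477785) = 2988489/(-6180070) = 2988489*(-1/6180070) = -2988489/6180070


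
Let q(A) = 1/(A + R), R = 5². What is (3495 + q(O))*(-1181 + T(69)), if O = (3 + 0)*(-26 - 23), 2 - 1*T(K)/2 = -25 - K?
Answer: -421698721/122 ≈ -3.4565e+6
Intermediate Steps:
T(K) = 54 + 2*K (T(K) = 4 - 2*(-25 - K) = 4 + (50 + 2*K) = 54 + 2*K)
O = -147 (O = 3*(-49) = -147)
R = 25
q(A) = 1/(25 + A) (q(A) = 1/(A + 25) = 1/(25 + A))
(3495 + q(O))*(-1181 + T(69)) = (3495 + 1/(25 - 147))*(-1181 + (54 + 2*69)) = (3495 + 1/(-122))*(-1181 + (54 + 138)) = (3495 - 1/122)*(-1181 + 192) = (426389/122)*(-989) = -421698721/122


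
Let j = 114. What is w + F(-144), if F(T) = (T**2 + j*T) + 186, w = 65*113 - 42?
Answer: 11809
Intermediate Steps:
w = 7303 (w = 7345 - 42 = 7303)
F(T) = 186 + T**2 + 114*T (F(T) = (T**2 + 114*T) + 186 = 186 + T**2 + 114*T)
w + F(-144) = 7303 + (186 + (-144)**2 + 114*(-144)) = 7303 + (186 + 20736 - 16416) = 7303 + 4506 = 11809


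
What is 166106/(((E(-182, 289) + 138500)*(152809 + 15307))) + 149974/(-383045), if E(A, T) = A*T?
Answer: -83299461142723/212759408060940 ≈ -0.39152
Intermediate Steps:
166106/(((E(-182, 289) + 138500)*(152809 + 15307))) + 149974/(-383045) = 166106/(((-182*289 + 138500)*(152809 + 15307))) + 149974/(-383045) = 166106/(((-52598 + 138500)*168116)) + 149974*(-1/383045) = 166106/((85902*168116)) - 149974/383045 = 166106/14441500632 - 149974/383045 = 166106*(1/14441500632) - 149974/383045 = 83053/7220750316 - 149974/383045 = -83299461142723/212759408060940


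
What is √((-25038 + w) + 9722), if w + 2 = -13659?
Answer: I*√28977 ≈ 170.23*I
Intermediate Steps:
w = -13661 (w = -2 - 13659 = -13661)
√((-25038 + w) + 9722) = √((-25038 - 13661) + 9722) = √(-38699 + 9722) = √(-28977) = I*√28977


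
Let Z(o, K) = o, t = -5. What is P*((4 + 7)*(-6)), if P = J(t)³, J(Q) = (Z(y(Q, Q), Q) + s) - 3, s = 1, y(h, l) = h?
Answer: 22638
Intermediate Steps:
J(Q) = -2 + Q (J(Q) = (Q + 1) - 3 = (1 + Q) - 3 = -2 + Q)
P = -343 (P = (-2 - 5)³ = (-7)³ = -343)
P*((4 + 7)*(-6)) = -343*(4 + 7)*(-6) = -3773*(-6) = -343*(-66) = 22638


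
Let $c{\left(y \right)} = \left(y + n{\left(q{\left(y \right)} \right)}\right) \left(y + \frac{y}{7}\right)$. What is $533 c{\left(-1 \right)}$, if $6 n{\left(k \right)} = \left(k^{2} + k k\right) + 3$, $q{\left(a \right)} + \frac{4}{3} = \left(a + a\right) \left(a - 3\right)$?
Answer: $- \frac{1648036}{189} \approx -8719.8$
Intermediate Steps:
$q{\left(a \right)} = - \frac{4}{3} + 2 a \left(-3 + a\right)$ ($q{\left(a \right)} = - \frac{4}{3} + \left(a + a\right) \left(a - 3\right) = - \frac{4}{3} + 2 a \left(-3 + a\right)$)
$n{\left(k \right)} = \frac{1}{2} + \frac{k^{2}}{3}$ ($n{\left(k \right)} = \frac{\left(k^{2} + k k\right) + 3}{6} = \frac{\left(k^{2} + k^{2}\right) + 3}{6} = \frac{2 k^{2} + 3}{6} = \frac{3 + 2 k^{2}}{6} = \frac{1}{2} + \frac{k^{2}}{3}$)
$c{\left(y \right)} = \frac{8 y \left(\frac{1}{2} + y + \frac{\left(- \frac{4}{3} - 6 y + 2 y^{2}\right)^{2}}{3}\right)}{7}$ ($c{\left(y \right)} = \left(y + \left(\frac{1}{2} + \frac{\left(- \frac{4}{3} - 6 y + 2 y^{2}\right)^{2}}{3}\right)\right) \left(y + \frac{y}{7}\right) = \left(\frac{1}{2} + y + \frac{\left(- \frac{4}{3} - 6 y + 2 y^{2}\right)^{2}}{3}\right) \left(y + y \frac{1}{7}\right) = \left(\frac{1}{2} + y + \frac{\left(- \frac{4}{3} - 6 y + 2 y^{2}\right)^{2}}{3}\right) \left(y + \frac{y}{7}\right) = \left(\frac{1}{2} + y + \frac{\left(- \frac{4}{3} - 6 y + 2 y^{2}\right)^{2}}{3}\right) \frac{8 y}{7} = \frac{8 y \left(\frac{1}{2} + y + \frac{\left(- \frac{4}{3} - 6 y + 2 y^{2}\right)^{2}}{3}\right)}{7}$)
$533 c{\left(-1 \right)} = 533 \cdot \frac{4}{189} \left(-1\right) \left(27 + 8 \left(2 - 3 \left(-1\right)^{2} + 9 \left(-1\right)\right)^{2} + 54 \left(-1\right)\right) = 533 \cdot \frac{4}{189} \left(-1\right) \left(27 + 8 \left(2 - 3 - 9\right)^{2} - 54\right) = 533 \cdot \frac{4}{189} \left(-1\right) \left(27 + 8 \left(-10\right)^{2} - 54\right) = 533 \cdot \frac{4}{189} \left(-1\right) \left(27 + 8 \cdot 100 - 54\right) = 533 \cdot \frac{4}{189} \left(-1\right) \left(27 + 800 - 54\right) = 533 \cdot \frac{4}{189} \left(-1\right) 773 = 533 \left(- \frac{3092}{189}\right) = - \frac{1648036}{189}$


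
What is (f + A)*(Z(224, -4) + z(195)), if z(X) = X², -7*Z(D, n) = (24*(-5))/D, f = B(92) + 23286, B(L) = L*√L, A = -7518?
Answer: 29379390930/49 + 342834090*√23/49 ≈ 6.3313e+8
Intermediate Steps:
B(L) = L^(3/2)
f = 23286 + 184*√23 (f = 92^(3/2) + 23286 = 184*√23 + 23286 = 23286 + 184*√23 ≈ 24168.)
Z(D, n) = 120/(7*D) (Z(D, n) = -24*(-5)/(7*D) = -(-120)/(7*D) = 120/(7*D))
(f + A)*(Z(224, -4) + z(195)) = ((23286 + 184*√23) - 7518)*((120/7)/224 + 195²) = (15768 + 184*√23)*((120/7)*(1/224) + 38025) = (15768 + 184*√23)*(15/196 + 38025) = (15768 + 184*√23)*(7452915/196) = 29379390930/49 + 342834090*√23/49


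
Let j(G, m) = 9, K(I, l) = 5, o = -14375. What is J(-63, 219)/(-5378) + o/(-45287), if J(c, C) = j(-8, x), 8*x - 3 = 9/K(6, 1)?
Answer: 3343529/10589282 ≈ 0.31575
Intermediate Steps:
x = ⅗ (x = 3/8 + (9/5)/8 = 3/8 + (9*(⅕))/8 = 3/8 + (⅛)*(9/5) = 3/8 + 9/40 = ⅗ ≈ 0.60000)
J(c, C) = 9
J(-63, 219)/(-5378) + o/(-45287) = 9/(-5378) - 14375/(-45287) = 9*(-1/5378) - 14375*(-1/45287) = -9/5378 + 625/1969 = 3343529/10589282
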